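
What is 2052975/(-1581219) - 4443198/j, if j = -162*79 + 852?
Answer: 388952458834/1049402343 ≈ 370.64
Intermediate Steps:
j = -11946 (j = -12798 + 852 = -11946)
2052975/(-1581219) - 4443198/j = 2052975/(-1581219) - 4443198/(-11946) = 2052975*(-1/1581219) - 4443198*(-1/11946) = -684325/527073 + 740533/1991 = 388952458834/1049402343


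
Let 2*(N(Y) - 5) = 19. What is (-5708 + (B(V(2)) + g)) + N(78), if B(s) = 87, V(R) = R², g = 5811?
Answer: 409/2 ≈ 204.50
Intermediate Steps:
N(Y) = 29/2 (N(Y) = 5 + (½)*19 = 5 + 19/2 = 29/2)
(-5708 + (B(V(2)) + g)) + N(78) = (-5708 + (87 + 5811)) + 29/2 = (-5708 + 5898) + 29/2 = 190 + 29/2 = 409/2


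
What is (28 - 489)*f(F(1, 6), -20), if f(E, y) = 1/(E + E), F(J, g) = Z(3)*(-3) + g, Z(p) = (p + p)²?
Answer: 461/204 ≈ 2.2598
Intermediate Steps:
Z(p) = 4*p² (Z(p) = (2*p)² = 4*p²)
F(J, g) = -108 + g (F(J, g) = (4*3²)*(-3) + g = (4*9)*(-3) + g = 36*(-3) + g = -108 + g)
f(E, y) = 1/(2*E)
(28 - 489)*f(F(1, 6), -20) = (28 - 489)*(1/(2*(-108 + 6))) = -461/(2*(-102)) = -461*(-1)/(2*102) = -461*(-1/204) = 461/204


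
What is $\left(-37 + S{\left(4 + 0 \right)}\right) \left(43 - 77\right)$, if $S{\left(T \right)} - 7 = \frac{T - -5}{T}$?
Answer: $\frac{1887}{2} \approx 943.5$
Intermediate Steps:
$S{\left(T \right)} = 7 + \frac{5 + T}{T}$ ($S{\left(T \right)} = 7 + \frac{T - -5}{T} = 7 + \frac{T + 5}{T} = 7 + \frac{5 + T}{T}$)
$\left(-37 + S{\left(4 + 0 \right)}\right) \left(43 - 77\right) = \left(-37 + \left(8 + \frac{5}{4 + 0}\right)\right) \left(43 - 77\right) = \left(-37 + \left(8 + \frac{5}{4}\right)\right) \left(-34\right) = \left(-37 + \frac{37}{4}\right) \left(-34\right) = \left(- \frac{111}{4}\right) \left(-34\right) = \frac{1887}{2}$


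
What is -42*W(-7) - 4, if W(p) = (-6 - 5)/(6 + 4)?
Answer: 211/5 ≈ 42.200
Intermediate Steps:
W(p) = -11/10
-42*W(-7) - 4 = -42*(-11/10) - 4 = 231/5 - 4 = 211/5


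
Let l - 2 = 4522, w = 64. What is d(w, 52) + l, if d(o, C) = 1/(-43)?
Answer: 194531/43 ≈ 4524.0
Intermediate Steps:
d(o, C) = -1/43
l = 4524 (l = 2 + 4522 = 4524)
d(w, 52) + l = -1/43 + 4524 = 194531/43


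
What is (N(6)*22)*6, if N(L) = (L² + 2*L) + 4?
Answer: 6864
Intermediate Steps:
N(L) = 4 + L² + 2*L
(N(6)*22)*6 = ((4 + 6² + 2*6)*22)*6 = ((4 + 36 + 12)*22)*6 = (52*22)*6 = 1144*6 = 6864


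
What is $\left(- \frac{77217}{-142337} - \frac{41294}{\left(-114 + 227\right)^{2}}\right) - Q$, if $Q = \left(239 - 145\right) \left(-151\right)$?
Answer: $\frac{25792719685477}{1817501153} \approx 14191.0$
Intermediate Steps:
$Q = -14194$ ($Q = 94 \left(-151\right) = -14194$)
$\left(- \frac{77217}{-142337} - \frac{41294}{\left(-114 + 227\right)^{2}}\right) - Q = \left(- \frac{77217}{-142337} - \frac{41294}{\left(-114 + 227\right)^{2}}\right) - -14194 = \left(\left(-77217\right) \left(- \frac{1}{142337}\right) - \frac{41294}{113^{2}}\right) + 14194 = \left(\frac{77217}{142337} - \frac{41294}{12769}\right) + 14194 = - \frac{4891680205}{1817501153} + 14194 = \frac{25792719685477}{1817501153}$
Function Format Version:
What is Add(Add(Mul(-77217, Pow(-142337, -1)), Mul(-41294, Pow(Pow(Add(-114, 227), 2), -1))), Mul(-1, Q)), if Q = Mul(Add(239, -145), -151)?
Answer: Rational(25792719685477, 1817501153) ≈ 14191.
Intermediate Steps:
Q = -14194 (Q = Mul(94, -151) = -14194)
Add(Add(Mul(-77217, Pow(-142337, -1)), Mul(-41294, Pow(Pow(Add(-114, 227), 2), -1))), Mul(-1, Q)) = Add(Add(Mul(-77217, Pow(-142337, -1)), Mul(-41294, Pow(Pow(Add(-114, 227), 2), -1))), Mul(-1, -14194)) = Add(Add(Mul(-77217, Rational(-1, 142337)), Mul(-41294, Pow(Pow(113, 2), -1))), 14194) = Add(Add(Rational(77217, 142337), Mul(-41294, Pow(12769, -1))), 14194) = Add(Add(Rational(77217, 142337), Mul(-41294, Rational(1, 12769))), 14194) = Add(Add(Rational(77217, 142337), Rational(-41294, 12769)), 14194) = Add(Rational(-4891680205, 1817501153), 14194) = Rational(25792719685477, 1817501153)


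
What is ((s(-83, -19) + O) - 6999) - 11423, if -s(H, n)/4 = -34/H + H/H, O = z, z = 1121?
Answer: -1436451/83 ≈ -17307.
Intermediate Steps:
O = 1121
s(H, n) = -4 + 136/H (s(H, n) = -4*(-34/H + H/H) = -4*(-34/H + 1) = -4*(1 - 34/H) = -4 + 136/H)
((s(-83, -19) + O) - 6999) - 11423 = (((-4 + 136/(-83)) + 1121) - 6999) - 11423 = (((-4 + 136*(-1/83)) + 1121) - 6999) - 11423 = (((-4 - 136/83) + 1121) - 6999) - 11423 = ((-468/83 + 1121) - 6999) - 11423 = (92575/83 - 6999) - 11423 = -488342/83 - 11423 = -1436451/83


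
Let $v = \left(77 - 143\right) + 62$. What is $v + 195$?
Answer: $191$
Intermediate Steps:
$v = -4$ ($v = -66 + 62 = -4$)
$v + 195 = -4 + 195 = 191$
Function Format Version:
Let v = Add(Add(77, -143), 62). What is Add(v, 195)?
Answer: 191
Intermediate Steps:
v = -4 (v = Add(-66, 62) = -4)
Add(v, 195) = Add(-4, 195) = 191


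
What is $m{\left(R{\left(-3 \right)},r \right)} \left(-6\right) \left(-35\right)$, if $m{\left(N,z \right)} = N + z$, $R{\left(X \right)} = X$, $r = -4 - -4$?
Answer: $-630$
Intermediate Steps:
$r = 0$ ($r = -4 + 4 = 0$)
$m{\left(R{\left(-3 \right)},r \right)} \left(-6\right) \left(-35\right) = \left(-3 + 0\right) \left(-6\right) \left(-35\right) = \left(-3\right) \left(-6\right) \left(-35\right) = 18 \left(-35\right) = -630$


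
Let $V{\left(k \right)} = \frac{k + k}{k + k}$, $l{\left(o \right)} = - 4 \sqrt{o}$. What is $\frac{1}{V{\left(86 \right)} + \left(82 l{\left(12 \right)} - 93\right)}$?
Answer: $\frac{23}{320636} - \frac{41 \sqrt{3}}{80159} \approx -0.00081418$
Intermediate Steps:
$V{\left(k \right)} = 1$ ($V{\left(k \right)} = \frac{2 k}{2 k} = 2 k \frac{1}{2 k} = 1$)
$\frac{1}{V{\left(86 \right)} + \left(82 l{\left(12 \right)} - 93\right)} = \frac{1}{1 + \left(82 \left(- 4 \sqrt{12}\right) - 93\right)} = \frac{1}{1 + \left(82 \left(- 4 \cdot 2 \sqrt{3}\right) - 93\right)} = \frac{1}{1 + \left(82 \left(- 8 \sqrt{3}\right) - 93\right)} = \frac{1}{1 - \left(93 + 656 \sqrt{3}\right)} = \frac{1}{-92 - 656 \sqrt{3}}$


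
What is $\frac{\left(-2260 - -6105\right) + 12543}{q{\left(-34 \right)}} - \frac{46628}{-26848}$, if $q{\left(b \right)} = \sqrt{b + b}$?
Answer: $\frac{11657}{6712} - 482 i \sqrt{17} \approx 1.7367 - 1987.3 i$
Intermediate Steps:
$q{\left(b \right)} = \sqrt{2} \sqrt{b}$ ($q{\left(b \right)} = \sqrt{2 b} = \sqrt{2} \sqrt{b}$)
$\frac{\left(-2260 - -6105\right) + 12543}{q{\left(-34 \right)}} - \frac{46628}{-26848} = \frac{\left(-2260 - -6105\right) + 12543}{\sqrt{2} \sqrt{-34}} - \frac{46628}{-26848} = \frac{\left(-2260 + 6105\right) + 12543}{\sqrt{2} i \sqrt{34}} - - \frac{11657}{6712} = \frac{3845 + 12543}{2 i \sqrt{17}} + \frac{11657}{6712} = 16388 \left(- \frac{i \sqrt{17}}{34}\right) + \frac{11657}{6712} = - 482 i \sqrt{17} + \frac{11657}{6712} = \frac{11657}{6712} - 482 i \sqrt{17}$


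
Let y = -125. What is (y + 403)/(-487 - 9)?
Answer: -139/248 ≈ -0.56048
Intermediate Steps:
(y + 403)/(-487 - 9) = (-125 + 403)/(-487 - 9) = 278/(-496) = 278*(-1/496) = -139/248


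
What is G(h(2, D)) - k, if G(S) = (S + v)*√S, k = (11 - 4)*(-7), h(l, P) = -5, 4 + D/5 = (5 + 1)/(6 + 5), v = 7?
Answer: 49 + 2*I*√5 ≈ 49.0 + 4.4721*I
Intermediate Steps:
D = -190/11 (D = -20 + 5*((5 + 1)/(6 + 5)) = -20 + 5*(6/11) = -20 + 30/11 = -190/11 ≈ -17.273)
k = -49 (k = 7*(-7) = -49)
G(S) = √S*(7 + S) (G(S) = (S + 7)*√S = (7 + S)*√S = √S*(7 + S))
G(h(2, D)) - k = √(-5)*(7 - 5) - 1*(-49) = (I*√5)*2 + 49 = 2*I*√5 + 49 = 49 + 2*I*√5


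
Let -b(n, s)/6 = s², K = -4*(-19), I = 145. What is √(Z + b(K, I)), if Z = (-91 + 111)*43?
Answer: I*√125290 ≈ 353.96*I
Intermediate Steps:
K = 76
b(n, s) = -6*s²
Z = 860 (Z = 20*43 = 860)
√(Z + b(K, I)) = √(860 - 6*145²) = √(860 - 6*21025) = √(860 - 126150) = √(-125290) = I*√125290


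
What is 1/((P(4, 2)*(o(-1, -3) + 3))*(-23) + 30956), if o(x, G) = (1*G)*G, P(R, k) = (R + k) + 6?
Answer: 1/27644 ≈ 3.6174e-5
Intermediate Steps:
P(R, k) = 6 + R + k
o(x, G) = G**2 (o(x, G) = G*G = G**2)
1/((P(4, 2)*(o(-1, -3) + 3))*(-23) + 30956) = 1/(((6 + 4 + 2)*((-3)**2 + 3))*(-23) + 30956) = 1/((12*(9 + 3))*(-23) + 30956) = 1/((12*12)*(-23) + 30956) = 1/(144*(-23) + 30956) = 1/(-3312 + 30956) = 1/27644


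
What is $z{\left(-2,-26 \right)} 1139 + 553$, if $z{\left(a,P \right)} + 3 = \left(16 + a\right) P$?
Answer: $-417460$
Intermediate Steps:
$z{\left(a,P \right)} = -3 + P \left(16 + a\right)$ ($z{\left(a,P \right)} = -3 + \left(16 + a\right) P = -3 + P \left(16 + a\right)$)
$z{\left(-2,-26 \right)} 1139 + 553 = \left(-3 + 16 \left(-26\right) - -52\right) 1139 + 553 = \left(-3 - 416 + 52\right) 1139 + 553 = \left(-367\right) 1139 + 553 = -418013 + 553 = -417460$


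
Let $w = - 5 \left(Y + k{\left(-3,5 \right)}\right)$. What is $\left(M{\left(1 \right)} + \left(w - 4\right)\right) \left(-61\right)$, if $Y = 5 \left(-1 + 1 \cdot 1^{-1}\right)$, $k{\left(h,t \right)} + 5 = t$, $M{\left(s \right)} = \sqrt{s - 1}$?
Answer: $244$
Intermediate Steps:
$M{\left(s \right)} = \sqrt{-1 + s}$
$k{\left(h,t \right)} = -5 + t$
$Y = 0$ ($Y = 5 \left(-1 + 1 \cdot 1\right) = 5 \left(-1 + 1\right) = 5 \cdot 0 = 0$)
$w = 0$ ($w = - 5 \left(0 + \left(-5 + 5\right)\right) = - 5 \left(0 + 0\right) = \left(-5\right) 0 = 0$)
$\left(M{\left(1 \right)} + \left(w - 4\right)\right) \left(-61\right) = \left(\sqrt{-1 + 1} + \left(0 - 4\right)\right) \left(-61\right) = \left(\sqrt{0} + \left(0 - 4\right)\right) \left(-61\right) = \left(0 - 4\right) \left(-61\right) = \left(-4\right) \left(-61\right) = 244$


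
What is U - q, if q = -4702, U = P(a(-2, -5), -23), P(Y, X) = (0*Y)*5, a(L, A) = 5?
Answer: 4702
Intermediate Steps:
P(Y, X) = 0 (P(Y, X) = 0*5 = 0)
U = 0
U - q = 0 - 1*(-4702) = 0 + 4702 = 4702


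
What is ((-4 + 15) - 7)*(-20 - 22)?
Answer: -168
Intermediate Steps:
((-4 + 15) - 7)*(-20 - 22) = (11 - 7)*(-42) = 4*(-42) = -168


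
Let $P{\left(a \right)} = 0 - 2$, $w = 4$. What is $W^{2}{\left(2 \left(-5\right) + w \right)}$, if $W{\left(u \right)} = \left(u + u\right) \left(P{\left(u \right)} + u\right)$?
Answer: $9216$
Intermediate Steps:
$P{\left(a \right)} = -2$ ($P{\left(a \right)} = 0 - 2 = -2$)
$W{\left(u \right)} = 2 u \left(-2 + u\right)$ ($W{\left(u \right)} = \left(u + u\right) \left(-2 + u\right) = 2 u \left(-2 + u\right)$)
$W^{2}{\left(2 \left(-5\right) + w \right)} = \left(2 \left(2 \left(-5\right) + 4\right) \left(-2 + \left(2 \left(-5\right) + 4\right)\right)\right)^{2} = \left(2 \left(-10 + 4\right) \left(-2 + \left(-10 + 4\right)\right)\right)^{2} = \left(2 \left(-6\right) \left(-2 - 6\right)\right)^{2} = \left(2 \left(-6\right) \left(-8\right)\right)^{2} = 96^{2} = 9216$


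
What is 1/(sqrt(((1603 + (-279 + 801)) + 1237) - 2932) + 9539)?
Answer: 9539/90992091 - sqrt(430)/90992091 ≈ 0.00010461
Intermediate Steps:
1/(sqrt(((1603 + (-279 + 801)) + 1237) - 2932) + 9539) = 1/(sqrt(((1603 + 522) + 1237) - 2932) + 9539) = 1/(sqrt((2125 + 1237) - 2932) + 9539) = 1/(sqrt(3362 - 2932) + 9539) = 1/(sqrt(430) + 9539) = 1/(9539 + sqrt(430))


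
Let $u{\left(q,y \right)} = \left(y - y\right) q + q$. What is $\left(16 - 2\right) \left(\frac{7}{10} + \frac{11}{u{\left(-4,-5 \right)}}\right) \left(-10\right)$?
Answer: $287$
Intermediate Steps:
$u{\left(q,y \right)} = q$ ($u{\left(q,y \right)} = 0 q + q = 0 + q = q$)
$\left(16 - 2\right) \left(\frac{7}{10} + \frac{11}{u{\left(-4,-5 \right)}}\right) \left(-10\right) = \left(16 - 2\right) \left(\frac{7}{10} + \frac{11}{-4}\right) \left(-10\right) = 14 \left(7 \cdot \frac{1}{10} + 11 \left(- \frac{1}{4}\right)\right) \left(-10\right) = 14 \left(\frac{7}{10} - \frac{11}{4}\right) \left(-10\right) = 14 \left(- \frac{41}{20}\right) \left(-10\right) = \left(- \frac{287}{10}\right) \left(-10\right) = 287$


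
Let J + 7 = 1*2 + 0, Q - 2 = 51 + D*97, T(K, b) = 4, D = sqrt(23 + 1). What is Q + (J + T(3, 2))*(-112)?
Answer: 165 + 194*sqrt(6) ≈ 640.20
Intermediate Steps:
D = 2*sqrt(6) (D = sqrt(24) = 2*sqrt(6) ≈ 4.8990)
Q = 53 + 194*sqrt(6) (Q = 2 + (51 + (2*sqrt(6))*97) = 2 + (51 + 194*sqrt(6)) = 53 + 194*sqrt(6) ≈ 528.20)
J = -5 (J = -7 + (1*2 + 0) = -7 + (2 + 0) = -7 + 2 = -5)
Q + (J + T(3, 2))*(-112) = (53 + 194*sqrt(6)) + (-5 + 4)*(-112) = (53 + 194*sqrt(6)) - 1*(-112) = (53 + 194*sqrt(6)) + 112 = 165 + 194*sqrt(6)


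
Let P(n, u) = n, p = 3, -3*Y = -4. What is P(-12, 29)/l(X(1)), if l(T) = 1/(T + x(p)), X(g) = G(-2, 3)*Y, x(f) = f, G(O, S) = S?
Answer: -84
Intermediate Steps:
Y = 4/3 (Y = -⅓*(-4) = 4/3 ≈ 1.3333)
X(g) = 4 (X(g) = 3*(4/3) = 4)
l(T) = 1/(3 + T) (l(T) = 1/(T + 3) = 1/(3 + T))
P(-12, 29)/l(X(1)) = -12/(1/(3 + 4)) = -12/(1/7) = -12/⅐ = -12*7 = -84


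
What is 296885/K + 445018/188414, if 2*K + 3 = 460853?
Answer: 15848056304/4341529595 ≈ 3.6503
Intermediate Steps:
K = 230425 (K = -3/2 + (½)*460853 = -3/2 + 460853/2 = 230425)
296885/K + 445018/188414 = 296885/230425 + 445018/188414 = 296885*(1/230425) + 445018*(1/188414) = 59377/46085 + 222509/94207 = 15848056304/4341529595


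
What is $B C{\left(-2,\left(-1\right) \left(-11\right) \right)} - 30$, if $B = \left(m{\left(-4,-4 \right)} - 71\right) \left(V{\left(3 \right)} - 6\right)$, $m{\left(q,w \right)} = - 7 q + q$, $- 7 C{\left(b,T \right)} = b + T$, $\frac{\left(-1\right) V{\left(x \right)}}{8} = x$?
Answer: $- \frac{12900}{7} \approx -1842.9$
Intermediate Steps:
$V{\left(x \right)} = - 8 x$
$C{\left(b,T \right)} = - \frac{T}{7} - \frac{b}{7}$ ($C{\left(b,T \right)} = - \frac{b + T}{7} = - \frac{T + b}{7} = - \frac{T}{7} - \frac{b}{7}$)
$m{\left(q,w \right)} = - 6 q$
$B = 1410$ ($B = \left(\left(-6\right) \left(-4\right) - 71\right) \left(\left(-8\right) 3 - 6\right) = \left(24 - 71\right) \left(-24 - 6\right) = \left(-47\right) \left(-30\right) = 1410$)
$B C{\left(-2,\left(-1\right) \left(-11\right) \right)} - 30 = 1410 \left(- \frac{\left(-1\right) \left(-11\right)}{7} - - \frac{2}{7}\right) - 30 = 1410 \left(\left(- \frac{1}{7}\right) 11 + \frac{2}{7}\right) - 30 = 1410 \left(- \frac{11}{7} + \frac{2}{7}\right) - 30 = 1410 \left(- \frac{9}{7}\right) - 30 = - \frac{12690}{7} - 30 = - \frac{12900}{7}$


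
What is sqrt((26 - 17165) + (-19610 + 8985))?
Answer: 2*I*sqrt(6941) ≈ 166.63*I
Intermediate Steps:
sqrt((26 - 17165) + (-19610 + 8985)) = sqrt(-17139 - 10625) = sqrt(-27764) = 2*I*sqrt(6941)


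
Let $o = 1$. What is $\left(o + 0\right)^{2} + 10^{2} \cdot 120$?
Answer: $12001$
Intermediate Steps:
$\left(o + 0\right)^{2} + 10^{2} \cdot 120 = \left(1 + 0\right)^{2} + 10^{2} \cdot 120 = 1^{2} + 100 \cdot 120 = 1 + 12000 = 12001$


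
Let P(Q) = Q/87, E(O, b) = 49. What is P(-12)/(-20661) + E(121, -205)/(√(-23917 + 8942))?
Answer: 4/599169 - 49*I*√599/2995 ≈ 6.6759e-6 - 0.40042*I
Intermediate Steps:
P(Q) = Q/87 (P(Q) = Q*(1/87) = Q/87)
P(-12)/(-20661) + E(121, -205)/(√(-23917 + 8942)) = ((1/87)*(-12))/(-20661) + 49/(√(-23917 + 8942)) = -4/29*(-1/20661) + 49/(√(-14975)) = 4/599169 + 49/((5*I*√599)) = 4/599169 + 49*(-I*√599/2995) = 4/599169 - 49*I*√599/2995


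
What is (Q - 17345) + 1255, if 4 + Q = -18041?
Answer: -34135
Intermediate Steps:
Q = -18045 (Q = -4 - 18041 = -18045)
(Q - 17345) + 1255 = (-18045 - 17345) + 1255 = -35390 + 1255 = -34135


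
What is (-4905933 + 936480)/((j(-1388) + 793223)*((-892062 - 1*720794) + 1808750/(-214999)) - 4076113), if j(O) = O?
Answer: 853428425547/274580935089344377 ≈ 3.1081e-6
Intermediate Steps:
(-4905933 + 936480)/((j(-1388) + 793223)*((-892062 - 1*720794) + 1808750/(-214999)) - 4076113) = (-4905933 + 936480)/((-1388 + 793223)*((-892062 - 1*720794) + 1808750/(-214999)) - 4076113) = -3969453/(791835*((-892062 - 720794) + 1808750*(-1/214999)) - 4076113) = -3969453/(791835*(-1612856 - 1808750/214999) - 4076113) = -3969453/(791835*(-346764235894/214999) - 4076113) = -3969453/(-274580058729125490/214999 - 4076113) = -3969453/(-274580935089344377/214999) = -3969453*(-214999/274580935089344377) = 853428425547/274580935089344377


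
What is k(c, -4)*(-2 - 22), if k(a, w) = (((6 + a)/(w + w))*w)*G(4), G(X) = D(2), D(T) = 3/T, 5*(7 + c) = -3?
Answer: 144/5 ≈ 28.800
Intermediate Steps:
c = -38/5 (c = -7 + (1/5)*(-3) = -7 - 3/5 = -38/5 ≈ -7.6000)
G(X) = 3/2
k(a, w) = 9/2 + 3*a/4 (k(a, w) = (((6 + a)/(w + w))*w)*(3/2) = (((6 + a)/((2*w)))*w)*(3/2) = (((6 + a)*(1/(2*w)))*w)*(3/2) = (((6 + a)/(2*w))*w)*(3/2) = (3 + a/2)*(3/2) = 9/2 + 3*a/4)
k(c, -4)*(-2 - 22) = (9/2 + (3/4)*(-38/5))*(-2 - 22) = (9/2 - 57/10)*(-24) = -6/5*(-24) = 144/5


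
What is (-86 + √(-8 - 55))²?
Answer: 7333 - 516*I*√7 ≈ 7333.0 - 1365.2*I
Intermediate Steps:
(-86 + √(-8 - 55))² = (-86 + √(-63))² = (-86 + 3*I*√7)²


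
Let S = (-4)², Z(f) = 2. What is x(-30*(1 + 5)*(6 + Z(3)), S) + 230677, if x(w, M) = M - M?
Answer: 230677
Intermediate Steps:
S = 16
x(w, M) = 0
x(-30*(1 + 5)*(6 + Z(3)), S) + 230677 = 0 + 230677 = 230677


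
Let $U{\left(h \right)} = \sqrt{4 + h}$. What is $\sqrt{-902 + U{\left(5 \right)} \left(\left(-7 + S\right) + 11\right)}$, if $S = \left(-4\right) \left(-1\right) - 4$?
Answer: $i \sqrt{890} \approx 29.833 i$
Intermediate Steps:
$S = 0$ ($S = 4 - 4 = 0$)
$\sqrt{-902 + U{\left(5 \right)} \left(\left(-7 + S\right) + 11\right)} = \sqrt{-902 + \sqrt{4 + 5} \left(\left(-7 + 0\right) + 11\right)} = \sqrt{-902 + \sqrt{9} \left(-7 + 11\right)} = \sqrt{-902 + 3 \cdot 4} = \sqrt{-902 + 12} = \sqrt{-890} = i \sqrt{890}$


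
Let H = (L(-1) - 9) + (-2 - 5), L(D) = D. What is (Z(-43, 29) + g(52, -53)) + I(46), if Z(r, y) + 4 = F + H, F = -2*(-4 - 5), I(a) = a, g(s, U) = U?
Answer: -10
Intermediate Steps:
H = -17 (H = (-1 - 9) + (-2 - 5) = -10 - 7 = -17)
F = 18 (F = -2*(-9) = 18)
Z(r, y) = -3 (Z(r, y) = -4 + (18 - 17) = -4 + 1 = -3)
(Z(-43, 29) + g(52, -53)) + I(46) = (-3 - 53) + 46 = -56 + 46 = -10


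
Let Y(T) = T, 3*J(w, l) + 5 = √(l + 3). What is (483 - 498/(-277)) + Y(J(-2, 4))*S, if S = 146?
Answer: 200657/831 + 146*√7/3 ≈ 370.22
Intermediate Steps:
J(w, l) = -5/3 + √(3 + l)/3 (J(w, l) = -5/3 + √(l + 3)/3 = -5/3 + √(3 + l)/3)
(483 - 498/(-277)) + Y(J(-2, 4))*S = (483 - 498/(-277)) + (-5/3 + √(3 + 4)/3)*146 = (483 - 498*(-1/277)) + (-5/3 + √7/3)*146 = (483 + 498/277) + (-730/3 + 146*√7/3) = 134289/277 + (-730/3 + 146*√7/3) = 200657/831 + 146*√7/3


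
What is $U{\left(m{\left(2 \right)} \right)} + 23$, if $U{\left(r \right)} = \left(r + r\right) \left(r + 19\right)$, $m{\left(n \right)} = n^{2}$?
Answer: $207$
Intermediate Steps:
$U{\left(r \right)} = 2 r \left(19 + r\right)$
$U{\left(m{\left(2 \right)} \right)} + 23 = 2 \cdot 2^{2} \left(19 + 2^{2}\right) + 23 = 2 \cdot 4 \left(19 + 4\right) + 23 = 2 \cdot 4 \cdot 23 + 23 = 184 + 23 = 207$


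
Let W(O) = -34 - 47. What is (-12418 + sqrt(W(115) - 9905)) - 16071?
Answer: -28489 + I*sqrt(9986) ≈ -28489.0 + 99.93*I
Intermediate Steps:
W(O) = -81
(-12418 + sqrt(W(115) - 9905)) - 16071 = (-12418 + sqrt(-81 - 9905)) - 16071 = (-12418 + sqrt(-9986)) - 16071 = (-12418 + I*sqrt(9986)) - 16071 = -28489 + I*sqrt(9986)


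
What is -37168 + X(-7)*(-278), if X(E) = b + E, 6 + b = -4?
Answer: -32442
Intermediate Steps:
b = -10 (b = -6 - 4 = -10)
X(E) = -10 + E
-37168 + X(-7)*(-278) = -37168 + (-10 - 7)*(-278) = -37168 - 17*(-278) = -37168 + 4726 = -32442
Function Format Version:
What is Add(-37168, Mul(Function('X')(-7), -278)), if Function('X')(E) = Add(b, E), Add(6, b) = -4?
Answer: -32442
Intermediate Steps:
b = -10 (b = Add(-6, -4) = -10)
Function('X')(E) = Add(-10, E)
Add(-37168, Mul(Function('X')(-7), -278)) = Add(-37168, Mul(Add(-10, -7), -278)) = Add(-37168, Mul(-17, -278)) = Add(-37168, 4726) = -32442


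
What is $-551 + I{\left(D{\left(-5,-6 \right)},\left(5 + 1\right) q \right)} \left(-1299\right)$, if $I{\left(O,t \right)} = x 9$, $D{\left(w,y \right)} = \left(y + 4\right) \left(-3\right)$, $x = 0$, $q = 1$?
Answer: $-551$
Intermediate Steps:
$D{\left(w,y \right)} = -12 - 3 y$ ($D{\left(w,y \right)} = \left(4 + y\right) \left(-3\right) = -12 - 3 y$)
$I{\left(O,t \right)} = 0$ ($I{\left(O,t \right)} = 0 \cdot 9 = 0$)
$-551 + I{\left(D{\left(-5,-6 \right)},\left(5 + 1\right) q \right)} \left(-1299\right) = -551 + 0 \left(-1299\right) = -551 + 0 = -551$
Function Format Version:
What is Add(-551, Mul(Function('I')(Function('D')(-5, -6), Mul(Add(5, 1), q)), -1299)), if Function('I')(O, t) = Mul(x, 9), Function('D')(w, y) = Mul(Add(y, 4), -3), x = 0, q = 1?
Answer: -551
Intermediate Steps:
Function('D')(w, y) = Add(-12, Mul(-3, y)) (Function('D')(w, y) = Mul(Add(4, y), -3) = Add(-12, Mul(-3, y)))
Function('I')(O, t) = 0 (Function('I')(O, t) = Mul(0, 9) = 0)
Add(-551, Mul(Function('I')(Function('D')(-5, -6), Mul(Add(5, 1), q)), -1299)) = Add(-551, Mul(0, -1299)) = Add(-551, 0) = -551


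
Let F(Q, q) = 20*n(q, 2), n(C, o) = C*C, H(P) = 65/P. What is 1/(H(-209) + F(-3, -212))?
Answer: 209/187865855 ≈ 1.1125e-6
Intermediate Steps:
n(C, o) = C²
F(Q, q) = 20*q²
1/(H(-209) + F(-3, -212)) = 1/(65/(-209) + 20*(-212)²) = 1/(65*(-1/209) + 20*44944) = 1/(-65/209 + 898880) = 1/(187865855/209) = 209/187865855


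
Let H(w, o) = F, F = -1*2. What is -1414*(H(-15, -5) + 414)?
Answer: -582568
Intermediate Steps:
F = -2
H(w, o) = -2
-1414*(H(-15, -5) + 414) = -1414*(-2 + 414) = -1414*412 = -582568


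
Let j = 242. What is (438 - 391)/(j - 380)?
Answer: -47/138 ≈ -0.34058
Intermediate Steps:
(438 - 391)/(j - 380) = (438 - 391)/(242 - 380) = 47/(-138) = 47*(-1/138) = -47/138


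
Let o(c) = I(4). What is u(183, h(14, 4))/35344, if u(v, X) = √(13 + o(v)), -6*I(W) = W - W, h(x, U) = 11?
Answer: √13/35344 ≈ 0.00010201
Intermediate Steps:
I(W) = 0 (I(W) = -(W - W)/6 = -⅙*0 = 0)
o(c) = 0
u(v, X) = √13 (u(v, X) = √(13 + 0) = √13)
u(183, h(14, 4))/35344 = √13/35344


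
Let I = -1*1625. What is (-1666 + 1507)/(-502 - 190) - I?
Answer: 1124659/692 ≈ 1625.2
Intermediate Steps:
I = -1625
(-1666 + 1507)/(-502 - 190) - I = (-1666 + 1507)/(-502 - 190) - 1*(-1625) = -159/(-692) + 1625 = -159*(-1/692) + 1625 = 159/692 + 1625 = 1124659/692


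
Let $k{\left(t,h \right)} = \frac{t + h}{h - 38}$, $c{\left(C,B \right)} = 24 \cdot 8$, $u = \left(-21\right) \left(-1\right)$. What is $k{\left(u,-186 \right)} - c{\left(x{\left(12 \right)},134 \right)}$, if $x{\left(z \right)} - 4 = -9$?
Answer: $- \frac{42843}{224} \approx -191.26$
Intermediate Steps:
$x{\left(z \right)} = -5$ ($x{\left(z \right)} = 4 - 9 = -5$)
$u = 21$
$c{\left(C,B \right)} = 192$
$k{\left(t,h \right)} = \frac{h + t}{-38 + h}$
$k{\left(u,-186 \right)} - c{\left(x{\left(12 \right)},134 \right)} = \frac{-186 + 21}{-38 - 186} - 192 = \frac{1}{-224} \left(-165\right) - 192 = \left(- \frac{1}{224}\right) \left(-165\right) - 192 = \frac{165}{224} - 192 = - \frac{42843}{224}$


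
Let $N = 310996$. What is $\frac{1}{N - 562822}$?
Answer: $- \frac{1}{251826} \approx -3.971 \cdot 10^{-6}$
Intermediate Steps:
$\frac{1}{N - 562822} = \frac{1}{310996 - 562822} = \frac{1}{-251826} = - \frac{1}{251826}$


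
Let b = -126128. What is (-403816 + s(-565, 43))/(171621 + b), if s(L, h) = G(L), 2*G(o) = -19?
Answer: -807651/90986 ≈ -8.8766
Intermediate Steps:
G(o) = -19/2 (G(o) = (½)*(-19) = -19/2)
s(L, h) = -19/2
(-403816 + s(-565, 43))/(171621 + b) = (-403816 - 19/2)/(171621 - 126128) = -807651/2/45493 = -807651/2*1/45493 = -807651/90986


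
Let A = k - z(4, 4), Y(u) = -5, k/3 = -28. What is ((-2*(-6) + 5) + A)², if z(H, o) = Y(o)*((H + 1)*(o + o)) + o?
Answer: 16641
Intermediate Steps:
k = -84 (k = 3*(-28) = -84)
z(H, o) = o - 10*o*(1 + H) (z(H, o) = -5*(H + 1)*(o + o) + o = -5*(1 + H)*2*o + o = -10*o*(1 + H) + o = o - 10*o*(1 + H))
A = 112 (A = -84 - 4*(-9 - 10*4) = -84 - 4*(-9 - 40) = -84 - 4*(-49) = -84 - 1*(-196) = -84 + 196 = 112)
((-2*(-6) + 5) + A)² = ((-2*(-6) + 5) + 112)² = ((12 + 5) + 112)² = (17 + 112)² = 129² = 16641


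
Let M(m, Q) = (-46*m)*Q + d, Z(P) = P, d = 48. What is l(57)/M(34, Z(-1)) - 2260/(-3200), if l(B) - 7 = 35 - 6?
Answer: 46979/64480 ≈ 0.72858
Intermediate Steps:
l(B) = 36 (l(B) = 7 + (35 - 6) = 7 + 29 = 36)
M(m, Q) = 48 - 46*Q*m (M(m, Q) = (-46*m)*Q + 48 = -46*Q*m + 48 = 48 - 46*Q*m)
l(57)/M(34, Z(-1)) - 2260/(-3200) = 36/(48 - 46*(-1)*34) - 2260/(-3200) = 36/(48 + 1564) - 2260*(-1/3200) = 36/1612 + 113/160 = 36*(1/1612) + 113/160 = 9/403 + 113/160 = 46979/64480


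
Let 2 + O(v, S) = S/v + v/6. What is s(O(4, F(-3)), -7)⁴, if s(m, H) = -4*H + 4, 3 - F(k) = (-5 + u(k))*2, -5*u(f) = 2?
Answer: 1048576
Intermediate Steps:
u(f) = -⅖ (u(f) = -⅕*2 = -⅖)
F(k) = 69/5 (F(k) = 3 - (-5 - ⅖)*2 = 3 - (-27)*2/5 = 3 - 1*(-54/5) = 3 + 54/5 = 69/5)
O(v, S) = -2 + v/6 + S/v (O(v, S) = -2 + (S/v + v/6) = -2 + (v/6 + S/v) = -2 + v/6 + S/v)
s(m, H) = 4 - 4*H
s(O(4, F(-3)), -7)⁴ = (4 - 4*(-7))⁴ = (4 + 28)⁴ = 32⁴ = 1048576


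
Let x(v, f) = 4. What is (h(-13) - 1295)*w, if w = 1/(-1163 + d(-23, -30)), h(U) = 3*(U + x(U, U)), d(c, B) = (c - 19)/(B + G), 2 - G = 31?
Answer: 77998/68575 ≈ 1.1374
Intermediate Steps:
G = -29 (G = 2 - 1*31 = 2 - 31 = -29)
d(c, B) = (-19 + c)/(-29 + B) (d(c, B) = (c - 19)/(B - 29) = (-19 + c)/(-29 + B))
h(U) = 12 + 3*U (h(U) = 3*(U + 4) = 3*(4 + U) = 12 + 3*U)
w = -59/68575 (w = 1/(-1163 + (-19 - 23)/(-29 - 30)) = 1/(-1163 - 42/(-59)) = 1/(-1163 - 1/59*(-42)) = 1/(-1163 + 42/59) = 1/(-68575/59) = -59/68575 ≈ -0.00086037)
(h(-13) - 1295)*w = ((12 + 3*(-13)) - 1295)*(-59/68575) = ((12 - 39) - 1295)*(-59/68575) = (-27 - 1295)*(-59/68575) = -1322*(-59/68575) = 77998/68575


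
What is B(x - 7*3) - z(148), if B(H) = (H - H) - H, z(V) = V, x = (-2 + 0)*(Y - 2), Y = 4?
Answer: -123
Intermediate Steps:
x = -4 (x = (-2 + 0)*(4 - 2) = -2*2 = -4)
B(H) = -H (B(H) = 0 - H = -H)
B(x - 7*3) - z(148) = -(-4 - 7*3) - 1*148 = -(-4 - 21) - 148 = -1*(-25) - 148 = 25 - 148 = -123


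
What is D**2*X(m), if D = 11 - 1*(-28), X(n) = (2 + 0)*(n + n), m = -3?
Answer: -18252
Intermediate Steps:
X(n) = 4*n (X(n) = 2*(2*n) = 4*n)
D = 39 (D = 11 + 28 = 39)
D**2*X(m) = 39**2*(4*(-3)) = 1521*(-12) = -18252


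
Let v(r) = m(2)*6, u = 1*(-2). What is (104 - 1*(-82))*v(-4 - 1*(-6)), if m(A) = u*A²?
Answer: -8928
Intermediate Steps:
u = -2
m(A) = -2*A²
v(r) = -48 (v(r) = -2*2²*6 = -2*4*6 = -8*6 = -48)
(104 - 1*(-82))*v(-4 - 1*(-6)) = (104 - 1*(-82))*(-48) = (104 + 82)*(-48) = 186*(-48) = -8928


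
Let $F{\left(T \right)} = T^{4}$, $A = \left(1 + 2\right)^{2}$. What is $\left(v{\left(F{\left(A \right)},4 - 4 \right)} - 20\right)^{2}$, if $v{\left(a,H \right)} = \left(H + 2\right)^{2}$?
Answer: $256$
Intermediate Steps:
$A = 9$ ($A = 3^{2} = 9$)
$v{\left(a,H \right)} = \left(2 + H\right)^{2}$
$\left(v{\left(F{\left(A \right)},4 - 4 \right)} - 20\right)^{2} = \left(\left(2 + \left(4 - 4\right)\right)^{2} - 20\right)^{2} = \left(\left(2 + 0\right)^{2} - 20\right)^{2} = \left(2^{2} - 20\right)^{2} = \left(4 - 20\right)^{2} = \left(-16\right)^{2} = 256$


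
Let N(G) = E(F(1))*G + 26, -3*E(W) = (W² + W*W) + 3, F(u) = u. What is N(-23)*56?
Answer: 10808/3 ≈ 3602.7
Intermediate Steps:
E(W) = -1 - 2*W²/3 (E(W) = -((W² + W*W) + 3)/3 = -((W² + W²) + 3)/3 = -(2*W² + 3)/3 = -(3 + 2*W²)/3 = -1 - 2*W²/3)
N(G) = 26 - 5*G/3 (N(G) = (-1 - ⅔*1²)*G + 26 = (-1 - ⅔*1)*G + 26 = (-1 - ⅔)*G + 26 = -5*G/3 + 26 = 26 - 5*G/3)
N(-23)*56 = (26 - 5/3*(-23))*56 = (26 + 115/3)*56 = (193/3)*56 = 10808/3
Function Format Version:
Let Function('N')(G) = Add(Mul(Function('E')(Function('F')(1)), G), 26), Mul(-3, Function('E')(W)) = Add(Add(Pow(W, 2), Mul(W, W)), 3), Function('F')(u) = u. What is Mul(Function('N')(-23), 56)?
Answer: Rational(10808, 3) ≈ 3602.7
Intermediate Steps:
Function('E')(W) = Add(-1, Mul(Rational(-2, 3), Pow(W, 2))) (Function('E')(W) = Mul(Rational(-1, 3), Add(Add(Pow(W, 2), Mul(W, W)), 3)) = Mul(Rational(-1, 3), Add(Add(Pow(W, 2), Pow(W, 2)), 3)) = Mul(Rational(-1, 3), Add(Mul(2, Pow(W, 2)), 3)) = Mul(Rational(-1, 3), Add(3, Mul(2, Pow(W, 2)))) = Add(-1, Mul(Rational(-2, 3), Pow(W, 2))))
Function('N')(G) = Add(26, Mul(Rational(-5, 3), G)) (Function('N')(G) = Add(Mul(Add(-1, Mul(Rational(-2, 3), Pow(1, 2))), G), 26) = Add(Mul(Add(-1, Mul(Rational(-2, 3), 1)), G), 26) = Add(Mul(Add(-1, Rational(-2, 3)), G), 26) = Add(Mul(Rational(-5, 3), G), 26) = Add(26, Mul(Rational(-5, 3), G)))
Mul(Function('N')(-23), 56) = Mul(Add(26, Mul(Rational(-5, 3), -23)), 56) = Mul(Add(26, Rational(115, 3)), 56) = Mul(Rational(193, 3), 56) = Rational(10808, 3)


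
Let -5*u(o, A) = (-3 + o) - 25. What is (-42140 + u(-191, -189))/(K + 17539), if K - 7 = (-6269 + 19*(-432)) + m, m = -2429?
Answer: -210481/3200 ≈ -65.775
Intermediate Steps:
u(o, A) = 28/5 - o/5 (u(o, A) = -((-3 + o) - 25)/5 = -(-28 + o)/5 = 28/5 - o/5)
K = -16899 (K = 7 + ((-6269 + 19*(-432)) - 2429) = 7 + ((-6269 - 8208) - 2429) = 7 + (-14477 - 2429) = 7 - 16906 = -16899)
(-42140 + u(-191, -189))/(K + 17539) = (-42140 + (28/5 - ⅕*(-191)))/(-16899 + 17539) = (-42140 + (28/5 + 191/5))/640 = (-42140 + 219/5)*(1/640) = -210481/5*1/640 = -210481/3200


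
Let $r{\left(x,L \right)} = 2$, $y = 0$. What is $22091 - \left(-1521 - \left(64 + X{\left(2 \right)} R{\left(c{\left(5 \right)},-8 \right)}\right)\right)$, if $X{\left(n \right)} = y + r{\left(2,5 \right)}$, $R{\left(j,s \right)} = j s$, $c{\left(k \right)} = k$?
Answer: $23596$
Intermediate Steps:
$X{\left(n \right)} = 2$ ($X{\left(n \right)} = 0 + 2 = 2$)
$22091 - \left(-1521 - \left(64 + X{\left(2 \right)} R{\left(c{\left(5 \right)},-8 \right)}\right)\right) = 22091 - \left(-1521 - \left(64 + 2 \cdot 5 \left(-8\right)\right)\right) = 22091 - \left(-1521 - \left(64 + 2 \left(-40\right)\right)\right) = 22091 - \left(-1521 - \left(64 - 80\right)\right) = 22091 - \left(-1521 - -16\right) = 22091 - \left(-1521 + 16\right) = 22091 - -1505 = 22091 + 1505 = 23596$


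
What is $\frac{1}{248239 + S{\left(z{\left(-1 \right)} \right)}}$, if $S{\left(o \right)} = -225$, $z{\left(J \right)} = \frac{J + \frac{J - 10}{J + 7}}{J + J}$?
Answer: $\frac{1}{248014} \approx 4.032 \cdot 10^{-6}$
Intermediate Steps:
$z{\left(J \right)} = \frac{J + \frac{-10 + J}{7 + J}}{2 J}$
$\frac{1}{248239 + S{\left(z{\left(-1 \right)} \right)}} = \frac{1}{248239 - 225} = \frac{1}{248014}$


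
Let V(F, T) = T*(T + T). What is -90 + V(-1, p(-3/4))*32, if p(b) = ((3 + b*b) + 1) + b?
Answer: 3361/4 ≈ 840.25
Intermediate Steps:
p(b) = 4 + b + b² (p(b) = ((3 + b²) + 1) + b = (4 + b²) + b = 4 + b + b²)
V(F, T) = 2*T² (V(F, T) = T*(2*T) = 2*T²)
-90 + V(-1, p(-3/4))*32 = -90 + (2*(4 - 3/4 + (-3/4)²)²)*32 = -90 + (2*(4 - 3*¼ + (-3*¼)²)²)*32 = -90 + (2*(4 - ¾ + (-¾)²)²)*32 = -90 + (2*(4 - ¾ + 9/16)²)*32 = -90 + (2*(61/16)²)*32 = -90 + (2*(3721/256))*32 = -90 + (3721/128)*32 = -90 + 3721/4 = 3361/4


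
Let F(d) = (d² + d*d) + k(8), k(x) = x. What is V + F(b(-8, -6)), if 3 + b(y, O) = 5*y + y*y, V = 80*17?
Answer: 2250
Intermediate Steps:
V = 1360
b(y, O) = -3 + y² + 5*y (b(y, O) = -3 + (5*y + y*y) = -3 + (5*y + y²) = -3 + (y² + 5*y) = -3 + y² + 5*y)
F(d) = 8 + 2*d² (F(d) = (d² + d*d) + 8 = (d² + d²) + 8 = 2*d² + 8 = 8 + 2*d²)
V + F(b(-8, -6)) = 1360 + (8 + 2*(-3 + (-8)² + 5*(-8))²) = 1360 + (8 + 2*(-3 + 64 - 40)²) = 1360 + (8 + 2*21²) = 1360 + (8 + 2*441) = 1360 + (8 + 882) = 1360 + 890 = 2250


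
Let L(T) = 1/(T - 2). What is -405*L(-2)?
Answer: 405/4 ≈ 101.25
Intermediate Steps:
L(T) = 1/(-2 + T)
-405*L(-2) = -405/(-2 - 2) = -405/(-4) = -405*(-1/4) = 405/4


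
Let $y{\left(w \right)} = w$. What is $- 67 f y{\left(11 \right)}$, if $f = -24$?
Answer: $17688$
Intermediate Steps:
$- 67 f y{\left(11 \right)} = \left(-67\right) \left(-24\right) 11 = 1608 \cdot 11 = 17688$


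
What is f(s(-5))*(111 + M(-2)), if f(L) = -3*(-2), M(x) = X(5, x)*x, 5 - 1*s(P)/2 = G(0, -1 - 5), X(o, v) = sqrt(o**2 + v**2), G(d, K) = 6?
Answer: 666 - 12*sqrt(29) ≈ 601.38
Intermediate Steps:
s(P) = -2 (s(P) = 10 - 2*6 = 10 - 12 = -2)
M(x) = x*sqrt(25 + x**2) (M(x) = sqrt(5**2 + x**2)*x = sqrt(25 + x**2)*x = x*sqrt(25 + x**2))
f(L) = 6
f(s(-5))*(111 + M(-2)) = 6*(111 - 2*sqrt(25 + (-2)**2)) = 6*(111 - 2*sqrt(25 + 4)) = 6*(111 - 2*sqrt(29)) = 666 - 12*sqrt(29)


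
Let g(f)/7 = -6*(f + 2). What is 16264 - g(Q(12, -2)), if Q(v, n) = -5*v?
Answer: 13828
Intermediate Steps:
g(f) = -84 - 42*f (g(f) = 7*(-6*(f + 2)) = 7*(-6*(2 + f)) = 7*(-12 - 6*f) = -84 - 42*f)
16264 - g(Q(12, -2)) = 16264 - (-84 - (-210)*12) = 16264 - (-84 - 42*(-60)) = 16264 - (-84 + 2520) = 16264 - 1*2436 = 16264 - 2436 = 13828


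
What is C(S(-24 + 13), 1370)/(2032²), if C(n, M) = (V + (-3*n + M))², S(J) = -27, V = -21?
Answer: 511225/1032256 ≈ 0.49525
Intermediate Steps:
C(n, M) = (-21 + M - 3*n)² (C(n, M) = (-21 + (-3*n + M))² = (-21 + (M - 3*n))² = (-21 + M - 3*n)²)
C(S(-24 + 13), 1370)/(2032²) = (21 - 1*1370 + 3*(-27))²/(2032²) = (21 - 1370 - 81)²/4129024 = (-1430)²*(1/4129024) = 2044900*(1/4129024) = 511225/1032256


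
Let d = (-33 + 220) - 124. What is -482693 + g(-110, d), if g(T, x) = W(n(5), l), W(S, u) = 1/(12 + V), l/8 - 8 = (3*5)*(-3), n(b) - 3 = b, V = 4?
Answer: -7723087/16 ≈ -4.8269e+5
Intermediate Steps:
n(b) = 3 + b
l = -296 (l = 64 + 8*((3*5)*(-3)) = 64 + 8*(15*(-3)) = 64 + 8*(-45) = 64 - 360 = -296)
W(S, u) = 1/16 (W(S, u) = 1/(12 + 4) = 1/16)
d = 63 (d = 187 - 124 = 63)
g(T, x) = 1/16
-482693 + g(-110, d) = -482693 + 1/16 = -7723087/16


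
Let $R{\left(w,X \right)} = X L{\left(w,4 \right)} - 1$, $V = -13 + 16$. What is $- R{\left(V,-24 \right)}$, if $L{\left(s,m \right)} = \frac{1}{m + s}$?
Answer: $\frac{31}{7} \approx 4.4286$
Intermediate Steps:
$V = 3$
$R{\left(w,X \right)} = -1 + \frac{X}{4 + w}$ ($R{\left(w,X \right)} = \frac{X}{4 + w} - 1 = -1 + \frac{X}{4 + w}$)
$- R{\left(V,-24 \right)} = - \frac{-4 - 24 - 3}{4 + 3} = - \frac{-4 - 24 - 3}{7} = - \frac{-31}{7} = \left(-1\right) \left(- \frac{31}{7}\right) = \frac{31}{7}$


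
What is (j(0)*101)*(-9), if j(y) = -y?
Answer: 0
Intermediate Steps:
(j(0)*101)*(-9) = (-1*0*101)*(-9) = (0*101)*(-9) = 0*(-9) = 0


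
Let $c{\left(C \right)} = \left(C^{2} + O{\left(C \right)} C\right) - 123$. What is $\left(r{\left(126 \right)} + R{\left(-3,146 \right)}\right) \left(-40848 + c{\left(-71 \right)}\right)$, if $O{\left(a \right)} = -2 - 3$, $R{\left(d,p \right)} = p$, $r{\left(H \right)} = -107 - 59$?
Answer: $711500$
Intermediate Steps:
$r{\left(H \right)} = -166$ ($r{\left(H \right)} = -107 - 59 = -166$)
$O{\left(a \right)} = -5$
$c{\left(C \right)} = -123 + C^{2} - 5 C$ ($c{\left(C \right)} = \left(C^{2} - 5 C\right) - 123 = -123 + C^{2} - 5 C$)
$\left(r{\left(126 \right)} + R{\left(-3,146 \right)}\right) \left(-40848 + c{\left(-71 \right)}\right) = \left(-166 + 146\right) \left(-40848 - \left(-232 - 5041\right)\right) = - 20 \left(-40848 + \left(-123 + 5041 + 355\right)\right) = - 20 \left(-40848 + 5273\right) = \left(-20\right) \left(-35575\right) = 711500$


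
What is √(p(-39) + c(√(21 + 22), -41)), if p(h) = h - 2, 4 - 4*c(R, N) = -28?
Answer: I*√33 ≈ 5.7446*I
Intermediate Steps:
c(R, N) = 8 (c(R, N) = 1 - ¼*(-28) = 1 + 7 = 8)
p(h) = -2 + h
√(p(-39) + c(√(21 + 22), -41)) = √((-2 - 39) + 8) = √(-41 + 8) = √(-33) = I*√33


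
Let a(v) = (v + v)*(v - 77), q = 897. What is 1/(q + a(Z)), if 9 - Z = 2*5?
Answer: 1/1053 ≈ 0.00094967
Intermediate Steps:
Z = -1 (Z = 9 - 2*5 = 9 - 1*10 = 9 - 10 = -1)
a(v) = 2*v*(-77 + v) (a(v) = (2*v)*(-77 + v) = 2*v*(-77 + v))
1/(q + a(Z)) = 1/(897 + 2*(-1)*(-77 - 1)) = 1/(897 + 2*(-1)*(-78)) = 1/(897 + 156) = 1/1053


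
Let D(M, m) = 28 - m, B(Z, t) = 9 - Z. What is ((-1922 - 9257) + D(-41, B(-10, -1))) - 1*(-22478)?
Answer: 11308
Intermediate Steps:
((-1922 - 9257) + D(-41, B(-10, -1))) - 1*(-22478) = ((-1922 - 9257) + (28 - (9 - 1*(-10)))) - 1*(-22478) = (-11179 + (28 - (9 + 10))) + 22478 = (-11179 + (28 - 1*19)) + 22478 = (-11179 + (28 - 19)) + 22478 = (-11179 + 9) + 22478 = -11170 + 22478 = 11308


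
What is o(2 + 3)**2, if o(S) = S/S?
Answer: 1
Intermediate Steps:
o(S) = 1
o(2 + 3)**2 = 1**2 = 1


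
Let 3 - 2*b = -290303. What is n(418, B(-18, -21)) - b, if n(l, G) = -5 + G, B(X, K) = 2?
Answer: -145156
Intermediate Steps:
b = 145153 (b = 3/2 - ½*(-290303) = 3/2 + 290303/2 = 145153)
n(418, B(-18, -21)) - b = (-5 + 2) - 1*145153 = -3 - 145153 = -145156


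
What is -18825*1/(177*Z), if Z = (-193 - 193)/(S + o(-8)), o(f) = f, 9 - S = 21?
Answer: -62750/11387 ≈ -5.5107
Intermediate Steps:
S = -12 (S = 9 - 1*21 = 9 - 21 = -12)
Z = 193/10 (Z = (-193 - 193)/(-12 - 8) = -386/(-20) = -386*(-1/20) = 193/10 ≈ 19.300)
-18825*1/(177*Z) = -18825/((193/10)*177) = -18825/34161/10 = -18825*10/34161 = -62750/11387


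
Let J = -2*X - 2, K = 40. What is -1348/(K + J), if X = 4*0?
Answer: -674/19 ≈ -35.474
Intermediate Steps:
X = 0
J = -2 (J = -2*0 - 2 = 0 - 2 = -2)
-1348/(K + J) = -1348/(40 - 2) = -1348/38 = (1/38)*(-1348) = -674/19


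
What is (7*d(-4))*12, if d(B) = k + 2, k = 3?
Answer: 420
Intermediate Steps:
d(B) = 5 (d(B) = 3 + 2 = 5)
(7*d(-4))*12 = (7*5)*12 = 35*12 = 420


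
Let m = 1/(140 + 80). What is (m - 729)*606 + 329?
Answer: -48558647/110 ≈ -4.4144e+5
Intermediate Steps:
m = 1/220 ≈ 0.0045455
(m - 729)*606 + 329 = (1/220 - 729)*606 + 329 = -160379/220*606 + 329 = -48594837/110 + 329 = -48558647/110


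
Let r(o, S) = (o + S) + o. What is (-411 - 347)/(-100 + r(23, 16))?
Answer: 379/19 ≈ 19.947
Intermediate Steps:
r(o, S) = S + 2*o (r(o, S) = (S + o) + o = S + 2*o)
(-411 - 347)/(-100 + r(23, 16)) = (-411 - 347)/(-100 + (16 + 2*23)) = -758/(-100 + (16 + 46)) = -758/(-100 + 62) = -758/(-38) = -758*(-1/38) = 379/19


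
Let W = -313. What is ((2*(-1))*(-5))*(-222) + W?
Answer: -2533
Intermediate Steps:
((2*(-1))*(-5))*(-222) + W = ((2*(-1))*(-5))*(-222) - 313 = -2*(-5)*(-222) - 313 = 10*(-222) - 313 = -2220 - 313 = -2533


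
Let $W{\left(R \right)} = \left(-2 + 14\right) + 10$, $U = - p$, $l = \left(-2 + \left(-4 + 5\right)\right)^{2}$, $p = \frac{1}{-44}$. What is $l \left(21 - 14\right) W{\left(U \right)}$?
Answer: $154$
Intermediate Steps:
$p = - \frac{1}{44} \approx -0.022727$
$l = 1$ ($l = \left(-2 + 1\right)^{2} = \left(-1\right)^{2} = 1$)
$U = \frac{1}{44}$ ($U = \left(-1\right) \left(- \frac{1}{44}\right) = \frac{1}{44} \approx 0.022727$)
$W{\left(R \right)} = 22$ ($W{\left(R \right)} = 12 + 10 = 22$)
$l \left(21 - 14\right) W{\left(U \right)} = 1 \left(21 - 14\right) 22 = 1 \cdot 7 \cdot 22 = 7 \cdot 22 = 154$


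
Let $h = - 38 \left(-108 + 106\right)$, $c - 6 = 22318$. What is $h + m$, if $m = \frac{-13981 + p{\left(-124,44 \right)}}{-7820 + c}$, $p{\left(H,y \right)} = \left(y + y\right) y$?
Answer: $\frac{1092195}{14504} \approx 75.303$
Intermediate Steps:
$p{\left(H,y \right)} = 2 y^{2}$ ($p{\left(H,y \right)} = 2 y y = 2 y^{2}$)
$c = 22324$ ($c = 6 + 22318 = 22324$)
$h = 76$ ($h = \left(-38\right) \left(-2\right) = 76$)
$m = - \frac{10109}{14504}$ ($m = \frac{-13981 + 2 \cdot 44^{2}}{-7820 + 22324} = \frac{-13981 + 2 \cdot 1936}{14504} = \left(-13981 + 3872\right) \frac{1}{14504} = \left(-10109\right) \frac{1}{14504} = - \frac{10109}{14504} \approx -0.69698$)
$h + m = 76 - \frac{10109}{14504} = \frac{1092195}{14504}$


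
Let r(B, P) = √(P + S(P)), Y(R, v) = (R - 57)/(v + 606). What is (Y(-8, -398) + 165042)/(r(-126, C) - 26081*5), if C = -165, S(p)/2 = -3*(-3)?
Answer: -344356180135/272087426752 - 18484669*I*√3/272087426752 ≈ -1.2656 - 0.00011767*I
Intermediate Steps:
S(p) = 18 (S(p) = 2*(-3*(-3)) = 2*9 = 18)
Y(R, v) = (-57 + R)/(606 + v)
r(B, P) = √(18 + P) (r(B, P) = √(P + 18) = √(18 + P))
(Y(-8, -398) + 165042)/(r(-126, C) - 26081*5) = ((-57 - 8)/(606 - 398) + 165042)/(√(18 - 165) - 26081*5) = (-65/208 + 165042)/(√(-147) - 130405) = ((1/208)*(-65) + 165042)/(7*I*√3 - 130405) = (-5/16 + 165042)/(-130405 + 7*I*√3) = 2640667/(16*(-130405 + 7*I*√3))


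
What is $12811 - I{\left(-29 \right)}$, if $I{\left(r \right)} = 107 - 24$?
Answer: $12728$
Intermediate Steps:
$I{\left(r \right)} = 83$ ($I{\left(r \right)} = 107 - 24 = 83$)
$12811 - I{\left(-29 \right)} = 12811 - 83 = 12728$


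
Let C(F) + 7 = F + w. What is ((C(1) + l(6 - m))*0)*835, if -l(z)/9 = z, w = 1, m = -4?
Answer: 0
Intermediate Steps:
l(z) = -9*z
C(F) = -6 + F (C(F) = -7 + (F + 1) = -7 + (1 + F) = -6 + F)
((C(1) + l(6 - m))*0)*835 = (((-6 + 1) - 9*(6 - 1*(-4)))*0)*835 = ((-5 - 9*(6 + 4))*0)*835 = ((-5 - 9*10)*0)*835 = ((-5 - 90)*0)*835 = -95*0*835 = 0*835 = 0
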